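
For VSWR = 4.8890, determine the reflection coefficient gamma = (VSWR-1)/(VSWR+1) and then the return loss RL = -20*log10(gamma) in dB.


gamma = (4.8890 - 1) / (4.8890 + 1) = 0.6603838
RL = -20 * log10(0.6603838) = 3.604 dB

3.604 dB


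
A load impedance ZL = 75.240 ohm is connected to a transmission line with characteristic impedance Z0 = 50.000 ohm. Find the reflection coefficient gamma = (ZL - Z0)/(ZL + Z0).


gamma = (75.240 - 50.000) / (75.240 + 50.000) = 0.2015

0.2015


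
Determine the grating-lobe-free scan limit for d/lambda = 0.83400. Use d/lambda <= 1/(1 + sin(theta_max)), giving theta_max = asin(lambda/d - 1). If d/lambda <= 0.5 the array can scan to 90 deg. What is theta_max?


lambda/d - 1 = 1/0.83400 - 1 = 0.1990408
theta_max = asin(0.1990408) = 11.48 deg

11.48 deg


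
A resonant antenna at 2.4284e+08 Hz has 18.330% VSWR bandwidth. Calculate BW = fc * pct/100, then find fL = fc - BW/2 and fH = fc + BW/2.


BW = 2.4284e+08 * 18.330/100 = 4.451257e+07 Hz
fL = 2.4284e+08 - 4.451257e+07/2 = 2.206e+08 Hz
fH = 2.4284e+08 + 4.451257e+07/2 = 2.651e+08 Hz

BW=4.451e+07 Hz, fL=2.206e+08 Hz, fH=2.651e+08 Hz


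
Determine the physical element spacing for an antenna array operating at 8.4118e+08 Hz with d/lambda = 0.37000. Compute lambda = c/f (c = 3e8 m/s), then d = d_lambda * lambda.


lambda = c / f = 3.0000e+08 / 8.4118e+08 = 0.3566419 m
d = 0.37000 * 0.3566419 = 0.1320 m

0.1320 m


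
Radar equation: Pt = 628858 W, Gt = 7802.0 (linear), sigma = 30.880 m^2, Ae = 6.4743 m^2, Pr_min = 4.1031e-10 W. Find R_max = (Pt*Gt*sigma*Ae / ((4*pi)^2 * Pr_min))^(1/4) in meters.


R^4 = 628858*7802.0*30.880*6.4743 / ((4*pi)^2 * 4.1031e-10) = 1.513899e+19
R_max = 1.513899e+19^0.25 = 62377 m

62377 m


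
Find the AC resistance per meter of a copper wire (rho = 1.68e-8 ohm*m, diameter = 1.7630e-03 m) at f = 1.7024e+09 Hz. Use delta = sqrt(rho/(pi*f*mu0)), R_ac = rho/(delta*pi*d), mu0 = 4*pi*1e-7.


delta = sqrt(1.68e-8 / (pi * 1.7024e+09 * 4*pi*1e-7)) = 1.581044e-06 m
R_ac = 1.68e-8 / (1.581044e-06 * pi * 1.7630e-03) = 1.919 ohm/m

1.919 ohm/m


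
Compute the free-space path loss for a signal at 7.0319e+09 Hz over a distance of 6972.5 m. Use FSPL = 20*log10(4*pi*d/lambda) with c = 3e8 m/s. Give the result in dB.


lambda = c / f = 3.0000e+08 / 7.0319e+09 = 0.04266272 m
FSPL = 20 * log10(4*pi*6972.5/0.04266272) = 126.3 dB

126.3 dB


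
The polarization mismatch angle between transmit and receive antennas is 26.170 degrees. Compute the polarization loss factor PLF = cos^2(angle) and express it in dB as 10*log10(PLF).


PLF_linear = cos^2(26.170 deg) = 0.8054873
PLF_dB = 10 * log10(0.8054873) = -0.9394 dB

-0.9394 dB


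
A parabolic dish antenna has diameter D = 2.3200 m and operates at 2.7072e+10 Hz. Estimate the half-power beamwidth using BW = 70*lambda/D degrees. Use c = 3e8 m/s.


lambda = c / f = 3.0000e+08 / 2.7072e+10 = 0.01108156 m
BW = 70 * 0.01108156 / 2.3200 = 0.3344 deg

0.3344 deg


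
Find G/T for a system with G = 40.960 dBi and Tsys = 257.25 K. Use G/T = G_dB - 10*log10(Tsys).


G/T = 40.960 - 10*log10(257.25) = 40.960 - 24.10355 = 16.86 dB/K

16.86 dB/K


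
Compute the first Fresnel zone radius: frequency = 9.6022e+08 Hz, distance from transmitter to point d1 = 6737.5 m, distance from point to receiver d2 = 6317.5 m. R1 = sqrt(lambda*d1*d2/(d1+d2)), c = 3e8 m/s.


lambda = c / f = 3.0000e+08 / 9.6022e+08 = 0.3124284 m
R1 = sqrt(0.3124284 * 6737.5 * 6317.5 / (6737.5 + 6317.5)) = 31.92 m

31.92 m


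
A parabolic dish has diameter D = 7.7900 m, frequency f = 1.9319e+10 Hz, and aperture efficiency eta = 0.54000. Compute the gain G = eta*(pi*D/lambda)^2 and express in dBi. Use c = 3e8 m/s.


lambda = c / f = 3.0000e+08 / 1.9319e+10 = 0.01552875 m
G_linear = 0.54000 * (pi * 7.7900 / 0.01552875)^2 = 1.341206e+06
G_dBi = 10 * log10(1.341206e+06) = 61.27 dBi

61.27 dBi


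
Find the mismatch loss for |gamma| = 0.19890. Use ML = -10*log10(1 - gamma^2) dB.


ML = -10 * log10(1 - 0.19890^2) = -10 * log10(0.96043879) = 0.1753 dB

0.1753 dB


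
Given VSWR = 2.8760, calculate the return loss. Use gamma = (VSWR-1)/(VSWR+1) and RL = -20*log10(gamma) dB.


gamma = (2.8760 - 1) / (2.8760 + 1) = 0.4840041
RL = -20 * log10(0.4840041) = 6.303 dB

6.303 dB


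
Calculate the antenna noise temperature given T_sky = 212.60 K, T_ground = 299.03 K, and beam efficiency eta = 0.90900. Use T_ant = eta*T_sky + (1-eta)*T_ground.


T_ant = 0.90900 * 212.60 + (1 - 0.90900) * 299.03 = 220.5 K

220.5 K


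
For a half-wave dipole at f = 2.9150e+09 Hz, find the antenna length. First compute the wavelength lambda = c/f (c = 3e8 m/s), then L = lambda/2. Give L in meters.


lambda = c / f = 3.0000e+08 / 2.9150e+09 = 0.1029160 m
L = lambda / 2 = 0.1029160 / 2 = 0.05146 m

0.05146 m


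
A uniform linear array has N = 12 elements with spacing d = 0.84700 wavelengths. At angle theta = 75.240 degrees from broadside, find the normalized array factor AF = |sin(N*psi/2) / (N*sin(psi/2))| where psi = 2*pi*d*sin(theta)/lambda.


psi = 2*pi*0.84700*sin(75.240 deg) = 5.146245 rad
AF = |sin(12*5.146245/2) / (12*sin(5.146245/2))| = 0.07938

0.07938


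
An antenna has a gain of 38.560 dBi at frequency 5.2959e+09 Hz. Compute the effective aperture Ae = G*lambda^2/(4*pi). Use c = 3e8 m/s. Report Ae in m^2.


lambda = c / f = 3.0000e+08 / 5.2959e+09 = 0.05664760 m
G_linear = 10^(38.560/10) = 7177.943
Ae = G_linear * lambda^2 / (4*pi) = 7177.943 * 0.05664760^2 / (4*pi) = 1.833 m^2

1.833 m^2


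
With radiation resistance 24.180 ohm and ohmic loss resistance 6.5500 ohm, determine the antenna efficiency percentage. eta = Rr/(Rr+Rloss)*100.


eta = 24.180 / (24.180 + 6.5500) * 100 = 78.69%

78.69%


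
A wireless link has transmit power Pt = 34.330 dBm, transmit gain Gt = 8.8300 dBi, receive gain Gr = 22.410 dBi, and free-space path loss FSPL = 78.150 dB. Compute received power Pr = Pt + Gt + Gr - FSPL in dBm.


Pr = 34.330 + 8.8300 + 22.410 - 78.150 = -12.58 dBm

-12.58 dBm


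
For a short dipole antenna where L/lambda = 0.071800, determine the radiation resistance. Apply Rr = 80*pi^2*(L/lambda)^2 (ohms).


Rr = 80 * pi^2 * (0.071800)^2 = 80 * 9.869604 * 5.155240e-03 = 4.070 ohm

4.070 ohm


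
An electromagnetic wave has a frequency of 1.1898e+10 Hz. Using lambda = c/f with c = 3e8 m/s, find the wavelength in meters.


lambda = c / f = 3.0000e+08 / 1.1898e+10 = 0.02521 m

0.02521 m


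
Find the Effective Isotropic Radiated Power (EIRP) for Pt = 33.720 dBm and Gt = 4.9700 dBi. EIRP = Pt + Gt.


EIRP = Pt + Gt = 33.720 + 4.9700 = 38.69 dBm

38.69 dBm


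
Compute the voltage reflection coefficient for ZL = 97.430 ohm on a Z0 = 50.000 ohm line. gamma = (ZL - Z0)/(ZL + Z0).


gamma = (97.430 - 50.000) / (97.430 + 50.000) = 0.3217

0.3217


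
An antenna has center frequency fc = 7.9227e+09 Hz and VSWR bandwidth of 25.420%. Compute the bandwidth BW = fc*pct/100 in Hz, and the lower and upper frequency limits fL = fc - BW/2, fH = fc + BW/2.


BW = 7.9227e+09 * 25.420/100 = 2.013950e+09 Hz
fL = 7.9227e+09 - 2.013950e+09/2 = 6.916e+09 Hz
fH = 7.9227e+09 + 2.013950e+09/2 = 8.930e+09 Hz

BW=2.014e+09 Hz, fL=6.916e+09 Hz, fH=8.930e+09 Hz


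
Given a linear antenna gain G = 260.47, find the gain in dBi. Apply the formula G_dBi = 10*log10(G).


G_dBi = 10 * log10(260.47) = 24.16 dBi

24.16 dBi


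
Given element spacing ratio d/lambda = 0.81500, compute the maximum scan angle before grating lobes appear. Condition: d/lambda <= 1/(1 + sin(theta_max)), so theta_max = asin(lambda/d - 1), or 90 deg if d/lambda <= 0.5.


lambda/d - 1 = 1/0.81500 - 1 = 0.2269939
theta_max = asin(0.2269939) = 13.12 deg

13.12 deg


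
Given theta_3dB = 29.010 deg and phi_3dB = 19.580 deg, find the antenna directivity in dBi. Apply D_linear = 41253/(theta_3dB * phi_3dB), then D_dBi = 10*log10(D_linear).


D_linear = 41253 / (29.010 * 19.580) = 72.62650
D_dBi = 10 * log10(72.62650) = 18.61 dBi

18.61 dBi


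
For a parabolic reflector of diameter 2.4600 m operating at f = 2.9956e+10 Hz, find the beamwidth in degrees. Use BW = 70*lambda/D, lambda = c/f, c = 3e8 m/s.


lambda = c / f = 3.0000e+08 / 2.9956e+10 = 0.01001469 m
BW = 70 * 0.01001469 / 2.4600 = 0.2850 deg

0.2850 deg


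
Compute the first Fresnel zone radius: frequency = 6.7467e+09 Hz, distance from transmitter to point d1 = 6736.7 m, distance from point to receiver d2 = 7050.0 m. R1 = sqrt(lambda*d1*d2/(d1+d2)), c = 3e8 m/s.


lambda = c / f = 3.0000e+08 / 6.7467e+09 = 0.04446618 m
R1 = sqrt(0.04446618 * 6736.7 * 7050.0 / (6736.7 + 7050.0)) = 12.38 m

12.38 m


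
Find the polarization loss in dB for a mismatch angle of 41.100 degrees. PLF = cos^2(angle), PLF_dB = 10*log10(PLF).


PLF_linear = cos^2(41.100 deg) = 0.5678578
PLF_dB = 10 * log10(0.5678578) = -2.458 dB

-2.458 dB


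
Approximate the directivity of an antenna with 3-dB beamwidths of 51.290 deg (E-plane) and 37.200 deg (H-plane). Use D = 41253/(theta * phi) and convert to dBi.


D_linear = 41253 / (51.290 * 37.200) = 21.62121
D_dBi = 10 * log10(21.62121) = 13.35 dBi

13.35 dBi


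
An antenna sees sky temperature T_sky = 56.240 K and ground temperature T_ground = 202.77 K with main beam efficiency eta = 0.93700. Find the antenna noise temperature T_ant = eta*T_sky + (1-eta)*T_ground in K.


T_ant = 0.93700 * 56.240 + (1 - 0.93700) * 202.77 = 65.47 K

65.47 K


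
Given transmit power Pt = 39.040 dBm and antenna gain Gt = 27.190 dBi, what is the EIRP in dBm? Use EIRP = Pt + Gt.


EIRP = Pt + Gt = 39.040 + 27.190 = 66.23 dBm

66.23 dBm


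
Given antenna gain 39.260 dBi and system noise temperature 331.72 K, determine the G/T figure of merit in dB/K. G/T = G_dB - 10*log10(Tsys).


G/T = 39.260 - 10*log10(331.72) = 39.260 - 25.20772 = 14.05 dB/K

14.05 dB/K


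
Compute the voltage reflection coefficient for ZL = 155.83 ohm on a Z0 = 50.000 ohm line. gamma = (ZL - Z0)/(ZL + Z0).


gamma = (155.83 - 50.000) / (155.83 + 50.000) = 0.5142

0.5142


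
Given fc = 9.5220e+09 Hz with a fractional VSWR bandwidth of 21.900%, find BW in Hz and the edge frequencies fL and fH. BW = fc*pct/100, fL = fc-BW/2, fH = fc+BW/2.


BW = 9.5220e+09 * 21.900/100 = 2.085318e+09 Hz
fL = 9.5220e+09 - 2.085318e+09/2 = 8.479e+09 Hz
fH = 9.5220e+09 + 2.085318e+09/2 = 1.056e+10 Hz

BW=2.085e+09 Hz, fL=8.479e+09 Hz, fH=1.056e+10 Hz


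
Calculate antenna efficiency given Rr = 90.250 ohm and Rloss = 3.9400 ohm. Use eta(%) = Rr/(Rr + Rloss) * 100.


eta = 90.250 / (90.250 + 3.9400) * 100 = 95.82%

95.82%


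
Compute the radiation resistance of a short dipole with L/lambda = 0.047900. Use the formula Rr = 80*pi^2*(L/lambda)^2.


Rr = 80 * pi^2 * (0.047900)^2 = 80 * 9.869604 * 2.294410e-03 = 1.812 ohm

1.812 ohm


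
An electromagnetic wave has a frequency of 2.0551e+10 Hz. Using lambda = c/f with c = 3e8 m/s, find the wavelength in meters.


lambda = c / f = 3.0000e+08 / 2.0551e+10 = 0.01460 m

0.01460 m


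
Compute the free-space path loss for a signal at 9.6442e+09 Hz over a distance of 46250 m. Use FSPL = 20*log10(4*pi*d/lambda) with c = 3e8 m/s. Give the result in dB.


lambda = c / f = 3.0000e+08 / 9.6442e+09 = 0.03110678 m
FSPL = 20 * log10(4*pi*46250/0.03110678) = 145.4 dB

145.4 dB


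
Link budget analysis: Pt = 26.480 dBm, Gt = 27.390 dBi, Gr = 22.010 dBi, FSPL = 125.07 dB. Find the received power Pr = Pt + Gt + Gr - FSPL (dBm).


Pr = 26.480 + 27.390 + 22.010 - 125.07 = -49.19 dBm

-49.19 dBm


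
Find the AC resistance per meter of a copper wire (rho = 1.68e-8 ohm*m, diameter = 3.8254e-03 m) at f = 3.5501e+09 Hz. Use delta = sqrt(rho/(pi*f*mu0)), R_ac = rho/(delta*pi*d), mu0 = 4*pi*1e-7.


delta = sqrt(1.68e-8 / (pi * 3.5501e+09 * 4*pi*1e-7)) = 1.094850e-06 m
R_ac = 1.68e-8 / (1.094850e-06 * pi * 3.8254e-03) = 1.277 ohm/m

1.277 ohm/m


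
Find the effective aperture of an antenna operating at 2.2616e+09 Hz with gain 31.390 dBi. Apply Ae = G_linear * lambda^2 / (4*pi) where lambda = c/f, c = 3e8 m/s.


lambda = c / f = 3.0000e+08 / 2.2616e+09 = 0.1326495 m
G_linear = 10^(31.390/10) = 1377.209
Ae = G_linear * lambda^2 / (4*pi) = 1377.209 * 0.1326495^2 / (4*pi) = 1.928 m^2

1.928 m^2


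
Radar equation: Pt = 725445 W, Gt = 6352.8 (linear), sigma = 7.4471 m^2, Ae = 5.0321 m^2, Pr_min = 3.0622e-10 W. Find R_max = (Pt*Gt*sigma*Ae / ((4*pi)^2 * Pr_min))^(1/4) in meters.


R^4 = 725445*6352.8*7.4471*5.0321 / ((4*pi)^2 * 3.0622e-10) = 3.571518e+18
R_max = 3.571518e+18^0.25 = 43472 m

43472 m


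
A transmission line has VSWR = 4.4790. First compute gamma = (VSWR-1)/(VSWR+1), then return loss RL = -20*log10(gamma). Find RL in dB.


gamma = (4.4790 - 1) / (4.4790 + 1) = 0.6349699
RL = -20 * log10(0.6349699) = 3.945 dB

3.945 dB


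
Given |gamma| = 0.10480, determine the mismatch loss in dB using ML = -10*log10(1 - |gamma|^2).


ML = -10 * log10(1 - 0.10480^2) = -10 * log10(0.98901696) = 0.04796 dB

0.04796 dB


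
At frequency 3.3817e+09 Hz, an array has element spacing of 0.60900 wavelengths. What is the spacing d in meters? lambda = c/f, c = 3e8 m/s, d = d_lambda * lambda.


lambda = c / f = 3.0000e+08 / 3.3817e+09 = 0.08871278 m
d = 0.60900 * 0.08871278 = 0.05403 m

0.05403 m


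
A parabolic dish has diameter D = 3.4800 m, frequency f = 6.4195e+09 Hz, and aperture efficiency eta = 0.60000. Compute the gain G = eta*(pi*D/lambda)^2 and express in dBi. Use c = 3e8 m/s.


lambda = c / f = 3.0000e+08 / 6.4195e+09 = 0.04673261 m
G_linear = 0.60000 * (pi * 3.4800 / 0.04673261)^2 = 32837.45
G_dBi = 10 * log10(32837.45) = 45.16 dBi

45.16 dBi


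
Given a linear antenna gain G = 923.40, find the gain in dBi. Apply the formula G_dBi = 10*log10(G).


G_dBi = 10 * log10(923.40) = 29.65 dBi

29.65 dBi


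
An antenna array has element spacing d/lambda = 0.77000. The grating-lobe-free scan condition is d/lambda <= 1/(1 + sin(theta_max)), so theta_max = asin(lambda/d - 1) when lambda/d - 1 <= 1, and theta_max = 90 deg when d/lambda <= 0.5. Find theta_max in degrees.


lambda/d - 1 = 1/0.77000 - 1 = 0.2987013
theta_max = asin(0.2987013) = 17.38 deg

17.38 deg


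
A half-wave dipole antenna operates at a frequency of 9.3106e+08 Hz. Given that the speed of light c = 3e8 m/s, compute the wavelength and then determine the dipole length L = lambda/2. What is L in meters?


lambda = c / f = 3.0000e+08 / 9.3106e+08 = 0.3222134 m
L = lambda / 2 = 0.3222134 / 2 = 0.1611 m

0.1611 m


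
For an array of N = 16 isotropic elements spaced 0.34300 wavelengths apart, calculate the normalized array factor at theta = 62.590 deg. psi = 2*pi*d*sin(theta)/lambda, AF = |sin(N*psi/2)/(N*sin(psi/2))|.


psi = 2*pi*0.34300*sin(62.590 deg) = 1.913187 rad
AF = |sin(16*1.913187/2) / (16*sin(1.913187/2))| = 0.02996

0.02996


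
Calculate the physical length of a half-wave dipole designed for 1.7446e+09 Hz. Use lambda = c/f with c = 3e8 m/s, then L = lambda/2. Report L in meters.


lambda = c / f = 3.0000e+08 / 1.7446e+09 = 0.1719592 m
L = lambda / 2 = 0.1719592 / 2 = 0.08598 m

0.08598 m


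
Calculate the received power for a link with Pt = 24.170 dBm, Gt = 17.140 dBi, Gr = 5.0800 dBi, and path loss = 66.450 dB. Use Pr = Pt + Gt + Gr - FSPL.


Pr = 24.170 + 17.140 + 5.0800 - 66.450 = -20.06 dBm

-20.06 dBm


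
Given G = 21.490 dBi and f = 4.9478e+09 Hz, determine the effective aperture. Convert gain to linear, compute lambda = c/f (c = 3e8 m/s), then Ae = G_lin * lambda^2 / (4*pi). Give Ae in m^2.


lambda = c / f = 3.0000e+08 / 4.9478e+09 = 0.06063301 m
G_linear = 10^(21.490/10) = 140.9289
Ae = G_linear * lambda^2 / (4*pi) = 140.9289 * 0.06063301^2 / (4*pi) = 0.04123 m^2

0.04123 m^2


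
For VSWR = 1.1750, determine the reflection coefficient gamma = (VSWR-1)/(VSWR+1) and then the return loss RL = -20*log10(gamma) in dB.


gamma = (1.1750 - 1) / (1.1750 + 1) = 0.08045977
RL = -20 * log10(0.08045977) = 21.89 dB

21.89 dB


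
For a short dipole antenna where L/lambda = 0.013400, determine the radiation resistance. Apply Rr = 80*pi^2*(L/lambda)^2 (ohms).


Rr = 80 * pi^2 * (0.013400)^2 = 80 * 9.869604 * 1.795600e-04 = 0.1418 ohm

0.1418 ohm


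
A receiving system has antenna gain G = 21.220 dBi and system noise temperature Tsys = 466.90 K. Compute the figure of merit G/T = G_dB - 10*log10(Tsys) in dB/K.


G/T = 21.220 - 10*log10(466.90) = 21.220 - 26.69224 = -5.472 dB/K

-5.472 dB/K


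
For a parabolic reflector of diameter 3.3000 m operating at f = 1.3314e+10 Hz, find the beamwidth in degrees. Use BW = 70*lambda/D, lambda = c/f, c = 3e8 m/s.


lambda = c / f = 3.0000e+08 / 1.3314e+10 = 0.02253267 m
BW = 70 * 0.02253267 / 3.3000 = 0.4780 deg

0.4780 deg


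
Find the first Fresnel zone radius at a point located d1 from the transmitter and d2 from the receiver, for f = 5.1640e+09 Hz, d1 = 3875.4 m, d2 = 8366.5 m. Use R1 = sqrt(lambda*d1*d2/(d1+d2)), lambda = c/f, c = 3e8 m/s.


lambda = c / f = 3.0000e+08 / 5.1640e+09 = 0.05809450 m
R1 = sqrt(0.05809450 * 3875.4 * 8366.5 / (3875.4 + 8366.5)) = 12.40 m

12.40 m


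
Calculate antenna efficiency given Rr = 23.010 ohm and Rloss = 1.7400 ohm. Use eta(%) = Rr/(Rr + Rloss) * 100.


eta = 23.010 / (23.010 + 1.7400) * 100 = 92.97%

92.97%


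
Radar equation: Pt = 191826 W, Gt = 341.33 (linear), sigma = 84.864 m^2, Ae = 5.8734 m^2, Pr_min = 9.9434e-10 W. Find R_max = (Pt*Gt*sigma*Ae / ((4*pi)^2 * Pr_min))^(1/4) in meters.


R^4 = 191826*341.33*84.864*5.8734 / ((4*pi)^2 * 9.9434e-10) = 2.078454e+17
R_max = 2.078454e+17^0.25 = 21352 m

21352 m


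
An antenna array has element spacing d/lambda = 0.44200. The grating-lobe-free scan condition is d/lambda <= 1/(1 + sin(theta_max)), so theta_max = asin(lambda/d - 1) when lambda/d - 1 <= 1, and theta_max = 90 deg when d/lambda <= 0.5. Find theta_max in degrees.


lambda/d - 1 = 1/0.44200 - 1 = 1.262443 >= 1
d/lambda <= 0.5, so the array can scan to endfire without grating lobes: theta_max = 90 deg

90 deg


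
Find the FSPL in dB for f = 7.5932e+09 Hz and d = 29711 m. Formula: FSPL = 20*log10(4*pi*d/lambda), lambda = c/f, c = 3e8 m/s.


lambda = c / f = 3.0000e+08 / 7.5932e+09 = 0.03950903 m
FSPL = 20 * log10(4*pi*29711/0.03950903) = 139.5 dB

139.5 dB


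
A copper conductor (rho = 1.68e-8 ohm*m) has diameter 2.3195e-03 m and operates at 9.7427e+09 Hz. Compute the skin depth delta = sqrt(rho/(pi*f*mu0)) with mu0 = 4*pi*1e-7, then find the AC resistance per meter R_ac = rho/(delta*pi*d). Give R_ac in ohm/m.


delta = sqrt(1.68e-8 / (pi * 9.7427e+09 * 4*pi*1e-7)) = 6.608990e-07 m
R_ac = 1.68e-8 / (6.608990e-07 * pi * 2.3195e-03) = 3.488 ohm/m

3.488 ohm/m


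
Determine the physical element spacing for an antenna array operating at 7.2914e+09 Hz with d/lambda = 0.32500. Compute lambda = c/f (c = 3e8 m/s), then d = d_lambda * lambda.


lambda = c / f = 3.0000e+08 / 7.2914e+09 = 0.04114436 m
d = 0.32500 * 0.04114436 = 0.01337 m

0.01337 m


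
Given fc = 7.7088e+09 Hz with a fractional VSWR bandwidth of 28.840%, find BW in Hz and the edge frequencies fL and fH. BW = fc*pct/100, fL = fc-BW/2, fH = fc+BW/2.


BW = 7.7088e+09 * 28.840/100 = 2.223218e+09 Hz
fL = 7.7088e+09 - 2.223218e+09/2 = 6.597e+09 Hz
fH = 7.7088e+09 + 2.223218e+09/2 = 8.820e+09 Hz

BW=2.223e+09 Hz, fL=6.597e+09 Hz, fH=8.820e+09 Hz


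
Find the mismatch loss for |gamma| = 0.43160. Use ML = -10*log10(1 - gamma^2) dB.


ML = -10 * log10(1 - 0.43160^2) = -10 * log10(0.81372144) = 0.8952 dB

0.8952 dB


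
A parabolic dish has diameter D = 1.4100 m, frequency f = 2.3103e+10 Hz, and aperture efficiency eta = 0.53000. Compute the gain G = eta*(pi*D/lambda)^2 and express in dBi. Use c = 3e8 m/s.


lambda = c / f = 3.0000e+08 / 2.3103e+10 = 0.01298533 m
G_linear = 0.53000 * (pi * 1.4100 / 0.01298533)^2 = 61674.82
G_dBi = 10 * log10(61674.82) = 47.90 dBi

47.90 dBi


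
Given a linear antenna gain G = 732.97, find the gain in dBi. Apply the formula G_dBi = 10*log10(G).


G_dBi = 10 * log10(732.97) = 28.65 dBi

28.65 dBi


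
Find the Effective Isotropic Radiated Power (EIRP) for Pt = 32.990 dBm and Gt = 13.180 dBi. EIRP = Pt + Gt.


EIRP = Pt + Gt = 32.990 + 13.180 = 46.17 dBm

46.17 dBm


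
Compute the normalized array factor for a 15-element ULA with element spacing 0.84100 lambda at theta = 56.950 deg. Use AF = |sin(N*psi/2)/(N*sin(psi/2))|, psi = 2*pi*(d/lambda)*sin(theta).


psi = 2*pi*0.84100*sin(56.950 deg) = 4.429155 rad
AF = |sin(15*4.429155/2) / (15*sin(4.429155/2))| = 0.08112

0.08112


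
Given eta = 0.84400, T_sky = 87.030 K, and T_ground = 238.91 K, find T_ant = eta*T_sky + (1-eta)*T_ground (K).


T_ant = 0.84400 * 87.030 + (1 - 0.84400) * 238.91 = 110.7 K

110.7 K


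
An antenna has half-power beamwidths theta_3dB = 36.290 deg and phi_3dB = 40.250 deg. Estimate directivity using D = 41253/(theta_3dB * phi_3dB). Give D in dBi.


D_linear = 41253 / (36.290 * 40.250) = 28.24247
D_dBi = 10 * log10(28.24247) = 14.51 dBi

14.51 dBi


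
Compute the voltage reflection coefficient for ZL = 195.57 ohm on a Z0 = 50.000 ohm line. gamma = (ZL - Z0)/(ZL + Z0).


gamma = (195.57 - 50.000) / (195.57 + 50.000) = 0.5928

0.5928


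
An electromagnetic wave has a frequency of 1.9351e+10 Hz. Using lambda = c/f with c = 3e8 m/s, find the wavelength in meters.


lambda = c / f = 3.0000e+08 / 1.9351e+10 = 0.01550 m

0.01550 m


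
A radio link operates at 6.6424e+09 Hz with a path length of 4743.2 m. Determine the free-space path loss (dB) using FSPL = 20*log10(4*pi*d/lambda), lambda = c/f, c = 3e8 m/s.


lambda = c / f = 3.0000e+08 / 6.6424e+09 = 0.04516440 m
FSPL = 20 * log10(4*pi*4743.2/0.04516440) = 122.4 dB

122.4 dB


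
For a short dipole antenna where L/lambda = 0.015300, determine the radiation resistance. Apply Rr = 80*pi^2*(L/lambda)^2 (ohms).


Rr = 80 * pi^2 * (0.015300)^2 = 80 * 9.869604 * 2.340900e-04 = 0.1848 ohm

0.1848 ohm


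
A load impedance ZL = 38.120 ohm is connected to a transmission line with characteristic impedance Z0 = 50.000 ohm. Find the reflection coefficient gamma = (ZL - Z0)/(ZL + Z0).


gamma = (38.120 - 50.000) / (38.120 + 50.000) = -0.1348

-0.1348


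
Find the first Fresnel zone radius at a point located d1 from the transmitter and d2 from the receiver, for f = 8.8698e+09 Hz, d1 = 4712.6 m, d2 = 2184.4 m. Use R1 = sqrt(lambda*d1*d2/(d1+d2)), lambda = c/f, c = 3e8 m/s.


lambda = c / f = 3.0000e+08 / 8.8698e+09 = 0.03382263 m
R1 = sqrt(0.03382263 * 4712.6 * 2184.4 / (4712.6 + 2184.4)) = 7.105 m

7.105 m


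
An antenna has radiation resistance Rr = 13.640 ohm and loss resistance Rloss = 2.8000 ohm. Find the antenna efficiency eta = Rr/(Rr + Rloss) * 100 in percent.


eta = 13.640 / (13.640 + 2.8000) * 100 = 82.97%

82.97%


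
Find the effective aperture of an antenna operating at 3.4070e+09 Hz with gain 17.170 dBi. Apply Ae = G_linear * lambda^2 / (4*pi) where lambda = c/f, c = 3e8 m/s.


lambda = c / f = 3.0000e+08 / 3.4070e+09 = 0.08805401 m
G_linear = 10^(17.170/10) = 52.11947
Ae = G_linear * lambda^2 / (4*pi) = 52.11947 * 0.08805401^2 / (4*pi) = 0.03216 m^2

0.03216 m^2


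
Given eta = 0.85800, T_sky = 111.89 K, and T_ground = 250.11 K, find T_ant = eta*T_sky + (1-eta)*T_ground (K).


T_ant = 0.85800 * 111.89 + (1 - 0.85800) * 250.11 = 131.5 K

131.5 K


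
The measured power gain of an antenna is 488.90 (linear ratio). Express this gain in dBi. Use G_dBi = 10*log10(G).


G_dBi = 10 * log10(488.90) = 26.89 dBi

26.89 dBi


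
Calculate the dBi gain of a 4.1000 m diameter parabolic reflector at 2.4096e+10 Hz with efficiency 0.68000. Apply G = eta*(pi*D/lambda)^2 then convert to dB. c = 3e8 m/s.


lambda = c / f = 3.0000e+08 / 2.4096e+10 = 0.01245020 m
G_linear = 0.68000 * (pi * 4.1000 / 0.01245020)^2 = 727819.5
G_dBi = 10 * log10(727819.5) = 58.62 dBi

58.62 dBi


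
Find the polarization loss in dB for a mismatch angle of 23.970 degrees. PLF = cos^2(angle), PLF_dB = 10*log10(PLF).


PLF_linear = cos^2(23.970 deg) = 0.8349542
PLF_dB = 10 * log10(0.8349542) = -0.7834 dB

-0.7834 dB


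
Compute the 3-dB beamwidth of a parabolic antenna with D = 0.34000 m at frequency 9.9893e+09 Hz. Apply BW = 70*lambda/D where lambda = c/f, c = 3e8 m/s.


lambda = c / f = 3.0000e+08 / 9.9893e+09 = 0.03003213 m
BW = 70 * 0.03003213 / 0.34000 = 6.183 deg

6.183 deg


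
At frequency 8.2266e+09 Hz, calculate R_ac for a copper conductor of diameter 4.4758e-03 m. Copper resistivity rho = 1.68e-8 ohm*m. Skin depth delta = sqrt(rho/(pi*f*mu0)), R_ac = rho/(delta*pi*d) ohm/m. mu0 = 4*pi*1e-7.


delta = sqrt(1.68e-8 / (pi * 8.2266e+09 * 4*pi*1e-7)) = 7.192247e-07 m
R_ac = 1.68e-8 / (7.192247e-07 * pi * 4.4758e-03) = 1.661 ohm/m

1.661 ohm/m


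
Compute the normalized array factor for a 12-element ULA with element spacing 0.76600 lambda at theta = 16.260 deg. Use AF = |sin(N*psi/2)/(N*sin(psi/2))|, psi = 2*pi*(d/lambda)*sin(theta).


psi = 2*pi*0.76600*sin(16.260 deg) = 1.347601 rad
AF = |sin(12*1.347601/2) / (12*sin(1.347601/2))| = 0.1300

0.1300


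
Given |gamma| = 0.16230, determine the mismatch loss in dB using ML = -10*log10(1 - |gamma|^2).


ML = -10 * log10(1 - 0.16230^2) = -10 * log10(0.97365871) = 0.1159 dB

0.1159 dB


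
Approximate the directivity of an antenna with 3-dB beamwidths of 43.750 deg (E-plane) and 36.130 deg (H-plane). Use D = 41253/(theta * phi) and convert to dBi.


D_linear = 41253 / (43.750 * 36.130) = 26.09814
D_dBi = 10 * log10(26.09814) = 14.17 dBi

14.17 dBi


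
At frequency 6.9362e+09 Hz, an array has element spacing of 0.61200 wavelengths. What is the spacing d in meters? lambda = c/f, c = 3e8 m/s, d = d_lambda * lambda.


lambda = c / f = 3.0000e+08 / 6.9362e+09 = 0.04325135 m
d = 0.61200 * 0.04325135 = 0.02647 m

0.02647 m


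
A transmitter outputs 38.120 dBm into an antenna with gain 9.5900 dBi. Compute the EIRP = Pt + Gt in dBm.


EIRP = Pt + Gt = 38.120 + 9.5900 = 47.71 dBm

47.71 dBm


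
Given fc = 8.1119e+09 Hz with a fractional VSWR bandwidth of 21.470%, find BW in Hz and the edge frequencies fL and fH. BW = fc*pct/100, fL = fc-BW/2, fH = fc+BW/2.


BW = 8.1119e+09 * 21.470/100 = 1.741625e+09 Hz
fL = 8.1119e+09 - 1.741625e+09/2 = 7.241e+09 Hz
fH = 8.1119e+09 + 1.741625e+09/2 = 8.983e+09 Hz

BW=1.742e+09 Hz, fL=7.241e+09 Hz, fH=8.983e+09 Hz


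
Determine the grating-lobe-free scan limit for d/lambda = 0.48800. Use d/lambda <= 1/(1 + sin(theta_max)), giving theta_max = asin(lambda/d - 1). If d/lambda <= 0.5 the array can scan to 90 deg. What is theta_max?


lambda/d - 1 = 1/0.48800 - 1 = 1.049180 >= 1
d/lambda <= 0.5, so the array can scan to endfire without grating lobes: theta_max = 90 deg

90 deg


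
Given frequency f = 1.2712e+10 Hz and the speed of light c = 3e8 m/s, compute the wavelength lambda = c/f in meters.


lambda = c / f = 3.0000e+08 / 1.2712e+10 = 0.02360 m

0.02360 m


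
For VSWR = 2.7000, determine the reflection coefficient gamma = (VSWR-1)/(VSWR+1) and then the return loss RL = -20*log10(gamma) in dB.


gamma = (2.7000 - 1) / (2.7000 + 1) = 0.4594595
RL = -20 * log10(0.4594595) = 6.755 dB

6.755 dB


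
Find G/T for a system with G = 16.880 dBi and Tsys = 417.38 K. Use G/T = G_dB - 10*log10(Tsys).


G/T = 16.880 - 10*log10(417.38) = 16.880 - 26.20532 = -9.325 dB/K

-9.325 dB/K


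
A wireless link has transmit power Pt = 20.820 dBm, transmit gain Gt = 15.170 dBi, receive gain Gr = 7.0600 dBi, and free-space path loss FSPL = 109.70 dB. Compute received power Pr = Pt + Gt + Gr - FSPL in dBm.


Pr = 20.820 + 15.170 + 7.0600 - 109.70 = -66.65 dBm

-66.65 dBm


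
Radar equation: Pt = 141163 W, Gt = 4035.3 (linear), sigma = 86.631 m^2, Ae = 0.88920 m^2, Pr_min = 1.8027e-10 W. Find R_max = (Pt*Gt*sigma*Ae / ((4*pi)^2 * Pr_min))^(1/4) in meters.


R^4 = 141163*4035.3*86.631*0.88920 / ((4*pi)^2 * 1.8027e-10) = 1.541439e+18
R_max = 1.541439e+18^0.25 = 35236 m

35236 m


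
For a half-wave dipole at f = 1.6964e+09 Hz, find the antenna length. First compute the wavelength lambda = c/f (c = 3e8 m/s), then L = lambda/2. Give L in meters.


lambda = c / f = 3.0000e+08 / 1.6964e+09 = 0.1768451 m
L = lambda / 2 = 0.1768451 / 2 = 0.08842 m

0.08842 m


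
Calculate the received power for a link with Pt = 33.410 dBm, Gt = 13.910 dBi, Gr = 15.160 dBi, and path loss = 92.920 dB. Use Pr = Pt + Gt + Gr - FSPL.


Pr = 33.410 + 13.910 + 15.160 - 92.920 = -30.44 dBm

-30.44 dBm


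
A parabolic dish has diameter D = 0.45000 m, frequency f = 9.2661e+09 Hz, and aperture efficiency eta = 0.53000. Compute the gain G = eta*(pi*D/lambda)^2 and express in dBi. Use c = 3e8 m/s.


lambda = c / f = 3.0000e+08 / 9.2661e+09 = 0.03237608 m
G_linear = 0.53000 * (pi * 0.45000 / 0.03237608)^2 = 1010.537
G_dBi = 10 * log10(1010.537) = 30.05 dBi

30.05 dBi


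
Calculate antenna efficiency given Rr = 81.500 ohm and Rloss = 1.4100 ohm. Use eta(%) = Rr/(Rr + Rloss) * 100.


eta = 81.500 / (81.500 + 1.4100) * 100 = 98.30%

98.30%


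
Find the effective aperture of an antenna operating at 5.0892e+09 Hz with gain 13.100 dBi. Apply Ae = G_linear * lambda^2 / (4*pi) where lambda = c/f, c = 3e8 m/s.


lambda = c / f = 3.0000e+08 / 5.0892e+09 = 0.05894836 m
G_linear = 10^(13.100/10) = 20.41738
Ae = G_linear * lambda^2 / (4*pi) = 20.41738 * 0.05894836^2 / (4*pi) = 5.646e-03 m^2

5.646e-03 m^2


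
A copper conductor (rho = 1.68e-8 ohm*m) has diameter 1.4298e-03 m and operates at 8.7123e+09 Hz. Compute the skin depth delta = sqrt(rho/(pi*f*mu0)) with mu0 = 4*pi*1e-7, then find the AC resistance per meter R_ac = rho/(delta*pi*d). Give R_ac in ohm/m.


delta = sqrt(1.68e-8 / (pi * 8.7123e+09 * 4*pi*1e-7)) = 6.988893e-07 m
R_ac = 1.68e-8 / (6.988893e-07 * pi * 1.4298e-03) = 5.352 ohm/m

5.352 ohm/m


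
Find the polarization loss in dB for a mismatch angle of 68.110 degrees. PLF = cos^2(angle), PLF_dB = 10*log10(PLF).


PLF_linear = cos^2(68.110 deg) = 0.1389991
PLF_dB = 10 * log10(0.1389991) = -8.570 dB

-8.570 dB


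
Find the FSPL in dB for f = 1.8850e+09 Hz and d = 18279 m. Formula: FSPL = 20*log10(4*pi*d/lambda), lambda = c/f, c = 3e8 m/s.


lambda = c / f = 3.0000e+08 / 1.8850e+09 = 0.1591512 m
FSPL = 20 * log10(4*pi*18279/0.1591512) = 123.2 dB

123.2 dB


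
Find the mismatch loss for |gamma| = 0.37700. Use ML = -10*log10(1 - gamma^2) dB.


ML = -10 * log10(1 - 0.37700^2) = -10 * log10(0.857871) = 0.6658 dB

0.6658 dB


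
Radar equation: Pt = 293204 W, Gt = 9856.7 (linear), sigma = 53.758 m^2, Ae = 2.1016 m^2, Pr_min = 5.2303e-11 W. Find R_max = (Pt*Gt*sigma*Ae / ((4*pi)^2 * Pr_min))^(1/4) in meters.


R^4 = 293204*9856.7*53.758*2.1016 / ((4*pi)^2 * 5.2303e-11) = 3.953195e+19
R_max = 3.953195e+19^0.25 = 79293 m

79293 m


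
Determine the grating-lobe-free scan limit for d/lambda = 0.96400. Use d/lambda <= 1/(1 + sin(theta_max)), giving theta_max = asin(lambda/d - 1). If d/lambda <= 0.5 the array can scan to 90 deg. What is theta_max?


lambda/d - 1 = 1/0.96400 - 1 = 0.03734440
theta_max = asin(0.03734440) = 2.140 deg

2.140 deg


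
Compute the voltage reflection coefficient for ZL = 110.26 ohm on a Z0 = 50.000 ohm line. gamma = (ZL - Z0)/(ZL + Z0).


gamma = (110.26 - 50.000) / (110.26 + 50.000) = 0.3760

0.3760


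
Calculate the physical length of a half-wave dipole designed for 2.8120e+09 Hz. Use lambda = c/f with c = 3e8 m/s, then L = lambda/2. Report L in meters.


lambda = c / f = 3.0000e+08 / 2.8120e+09 = 0.1066856 m
L = lambda / 2 = 0.1066856 / 2 = 0.05334 m

0.05334 m


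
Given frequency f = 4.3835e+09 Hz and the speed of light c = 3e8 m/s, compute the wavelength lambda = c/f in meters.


lambda = c / f = 3.0000e+08 / 4.3835e+09 = 0.06844 m

0.06844 m


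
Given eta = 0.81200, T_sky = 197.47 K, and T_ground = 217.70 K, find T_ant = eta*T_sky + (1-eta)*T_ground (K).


T_ant = 0.81200 * 197.47 + (1 - 0.81200) * 217.70 = 201.3 K

201.3 K


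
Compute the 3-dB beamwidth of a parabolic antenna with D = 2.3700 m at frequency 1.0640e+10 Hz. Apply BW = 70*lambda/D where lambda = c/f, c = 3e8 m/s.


lambda = c / f = 3.0000e+08 / 1.0640e+10 = 0.02819549 m
BW = 70 * 0.02819549 / 2.3700 = 0.8328 deg

0.8328 deg


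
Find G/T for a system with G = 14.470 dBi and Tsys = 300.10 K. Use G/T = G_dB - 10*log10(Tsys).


G/T = 14.470 - 10*log10(300.10) = 14.470 - 24.77266 = -10.30 dB/K

-10.30 dB/K


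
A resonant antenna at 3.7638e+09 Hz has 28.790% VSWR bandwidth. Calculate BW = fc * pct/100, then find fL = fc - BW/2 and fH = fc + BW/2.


BW = 3.7638e+09 * 28.790/100 = 1.083598e+09 Hz
fL = 3.7638e+09 - 1.083598e+09/2 = 3.222e+09 Hz
fH = 3.7638e+09 + 1.083598e+09/2 = 4.306e+09 Hz

BW=1.084e+09 Hz, fL=3.222e+09 Hz, fH=4.306e+09 Hz


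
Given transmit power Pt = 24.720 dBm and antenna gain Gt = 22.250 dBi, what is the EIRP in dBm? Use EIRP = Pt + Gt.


EIRP = Pt + Gt = 24.720 + 22.250 = 46.97 dBm

46.97 dBm


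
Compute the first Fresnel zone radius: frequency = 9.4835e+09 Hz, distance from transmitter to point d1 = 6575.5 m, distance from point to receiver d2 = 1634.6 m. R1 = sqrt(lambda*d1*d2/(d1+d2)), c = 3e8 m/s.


lambda = c / f = 3.0000e+08 / 9.4835e+09 = 0.03163389 m
R1 = sqrt(0.03163389 * 6575.5 * 1634.6 / (6575.5 + 1634.6)) = 6.435 m

6.435 m


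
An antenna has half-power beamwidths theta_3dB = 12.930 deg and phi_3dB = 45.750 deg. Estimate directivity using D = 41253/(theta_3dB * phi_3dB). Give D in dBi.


D_linear = 41253 / (12.930 * 45.750) = 69.73743
D_dBi = 10 * log10(69.73743) = 18.43 dBi

18.43 dBi


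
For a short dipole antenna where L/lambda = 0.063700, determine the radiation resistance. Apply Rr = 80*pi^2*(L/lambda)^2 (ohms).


Rr = 80 * pi^2 * (0.063700)^2 = 80 * 9.869604 * 4.057690e-03 = 3.204 ohm

3.204 ohm


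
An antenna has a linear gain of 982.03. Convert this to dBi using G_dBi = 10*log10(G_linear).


G_dBi = 10 * log10(982.03) = 29.92 dBi

29.92 dBi


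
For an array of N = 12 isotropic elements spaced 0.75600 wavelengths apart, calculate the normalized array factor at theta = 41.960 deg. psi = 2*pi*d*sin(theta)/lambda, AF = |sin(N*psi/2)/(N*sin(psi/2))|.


psi = 2*pi*0.75600*sin(41.960 deg) = 3.175964 rad
AF = |sin(12*3.175964/2) / (12*sin(3.175964/2))| = 0.01707

0.01707


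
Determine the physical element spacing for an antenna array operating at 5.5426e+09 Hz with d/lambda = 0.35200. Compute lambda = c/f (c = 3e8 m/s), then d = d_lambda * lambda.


lambda = c / f = 3.0000e+08 / 5.5426e+09 = 0.05412622 m
d = 0.35200 * 0.05412622 = 0.01905 m

0.01905 m


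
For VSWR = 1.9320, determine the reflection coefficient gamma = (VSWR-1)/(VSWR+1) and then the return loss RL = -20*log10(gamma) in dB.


gamma = (1.9320 - 1) / (1.9320 + 1) = 0.3178718
RL = -20 * log10(0.3178718) = 9.955 dB

9.955 dB


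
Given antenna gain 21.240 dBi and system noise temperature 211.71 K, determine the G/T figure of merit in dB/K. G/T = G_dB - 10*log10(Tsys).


G/T = 21.240 - 10*log10(211.71) = 21.240 - 23.25741 = -2.017 dB/K

-2.017 dB/K


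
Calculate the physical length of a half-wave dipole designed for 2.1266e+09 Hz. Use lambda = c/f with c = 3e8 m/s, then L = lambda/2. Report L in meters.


lambda = c / f = 3.0000e+08 / 2.1266e+09 = 0.1410703 m
L = lambda / 2 = 0.1410703 / 2 = 0.07054 m

0.07054 m


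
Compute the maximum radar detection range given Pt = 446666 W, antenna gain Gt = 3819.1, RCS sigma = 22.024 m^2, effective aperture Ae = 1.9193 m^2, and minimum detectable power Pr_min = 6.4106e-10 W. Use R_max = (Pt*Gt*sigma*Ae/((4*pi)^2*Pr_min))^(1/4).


R^4 = 446666*3819.1*22.024*1.9193 / ((4*pi)^2 * 6.4106e-10) = 7.123027e+17
R_max = 7.123027e+17^0.25 = 29051 m

29051 m


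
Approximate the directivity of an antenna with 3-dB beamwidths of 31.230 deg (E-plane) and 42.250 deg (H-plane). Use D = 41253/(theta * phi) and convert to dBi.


D_linear = 41253 / (31.230 * 42.250) = 31.26489
D_dBi = 10 * log10(31.26489) = 14.95 dBi

14.95 dBi


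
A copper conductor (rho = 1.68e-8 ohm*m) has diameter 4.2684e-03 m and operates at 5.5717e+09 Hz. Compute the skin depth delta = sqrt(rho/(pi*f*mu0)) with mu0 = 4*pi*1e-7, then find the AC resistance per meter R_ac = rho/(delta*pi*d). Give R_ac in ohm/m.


delta = sqrt(1.68e-8 / (pi * 5.5717e+09 * 4*pi*1e-7)) = 8.739386e-07 m
R_ac = 1.68e-8 / (8.739386e-07 * pi * 4.2684e-03) = 1.434 ohm/m

1.434 ohm/m


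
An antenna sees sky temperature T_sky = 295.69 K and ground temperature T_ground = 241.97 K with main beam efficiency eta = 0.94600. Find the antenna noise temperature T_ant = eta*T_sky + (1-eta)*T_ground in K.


T_ant = 0.94600 * 295.69 + (1 - 0.94600) * 241.97 = 292.8 K

292.8 K


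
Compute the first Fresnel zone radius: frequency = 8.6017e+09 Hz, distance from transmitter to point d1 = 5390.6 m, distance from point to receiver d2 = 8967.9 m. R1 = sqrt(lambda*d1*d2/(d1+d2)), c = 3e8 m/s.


lambda = c / f = 3.0000e+08 / 8.6017e+09 = 0.03487683 m
R1 = sqrt(0.03487683 * 5390.6 * 8967.9 / (5390.6 + 8967.9)) = 10.84 m

10.84 m


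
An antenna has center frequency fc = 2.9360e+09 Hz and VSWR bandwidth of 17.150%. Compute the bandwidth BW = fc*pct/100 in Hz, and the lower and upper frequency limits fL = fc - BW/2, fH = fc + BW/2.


BW = 2.9360e+09 * 17.150/100 = 5.035240e+08 Hz
fL = 2.9360e+09 - 5.035240e+08/2 = 2.684e+09 Hz
fH = 2.9360e+09 + 5.035240e+08/2 = 3.188e+09 Hz

BW=5.035e+08 Hz, fL=2.684e+09 Hz, fH=3.188e+09 Hz


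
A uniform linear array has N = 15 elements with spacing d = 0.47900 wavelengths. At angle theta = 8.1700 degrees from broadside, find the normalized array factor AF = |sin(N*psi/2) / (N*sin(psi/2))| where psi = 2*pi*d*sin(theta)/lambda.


psi = 2*pi*0.47900*sin(8.1700 deg) = 0.4277028 rad
AF = |sin(15*0.4277028/2) / (15*sin(0.4277028/2))| = 0.02077

0.02077


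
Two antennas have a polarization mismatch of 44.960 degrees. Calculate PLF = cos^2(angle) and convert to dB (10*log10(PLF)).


PLF_linear = cos^2(44.960 deg) = 0.5006981
PLF_dB = 10 * log10(0.5006981) = -3.004 dB

-3.004 dB


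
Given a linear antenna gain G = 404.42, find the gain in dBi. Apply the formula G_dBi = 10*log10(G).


G_dBi = 10 * log10(404.42) = 26.07 dBi

26.07 dBi


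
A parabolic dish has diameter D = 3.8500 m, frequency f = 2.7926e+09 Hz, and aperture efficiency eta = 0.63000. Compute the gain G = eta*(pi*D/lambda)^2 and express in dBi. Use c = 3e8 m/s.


lambda = c / f = 3.0000e+08 / 2.7926e+09 = 0.1074268 m
G_linear = 0.63000 * (pi * 3.8500 / 0.1074268)^2 = 7986.132
G_dBi = 10 * log10(7986.132) = 39.02 dBi

39.02 dBi


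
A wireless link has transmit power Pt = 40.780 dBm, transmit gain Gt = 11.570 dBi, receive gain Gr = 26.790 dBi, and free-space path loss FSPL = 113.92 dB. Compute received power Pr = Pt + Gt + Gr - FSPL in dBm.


Pr = 40.780 + 11.570 + 26.790 - 113.92 = -34.78 dBm

-34.78 dBm


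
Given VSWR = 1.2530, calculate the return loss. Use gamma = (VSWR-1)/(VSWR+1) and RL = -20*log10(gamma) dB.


gamma = (1.2530 - 1) / (1.2530 + 1) = 0.1122947
RL = -20 * log10(0.1122947) = 18.99 dB

18.99 dB


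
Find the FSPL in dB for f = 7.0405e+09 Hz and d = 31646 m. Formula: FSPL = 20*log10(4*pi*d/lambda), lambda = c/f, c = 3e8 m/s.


lambda = c / f = 3.0000e+08 / 7.0405e+09 = 0.04261061 m
FSPL = 20 * log10(4*pi*31646/0.04261061) = 139.4 dB

139.4 dB


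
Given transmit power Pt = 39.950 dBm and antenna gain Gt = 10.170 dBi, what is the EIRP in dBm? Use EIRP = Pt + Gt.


EIRP = Pt + Gt = 39.950 + 10.170 = 50.12 dBm

50.12 dBm


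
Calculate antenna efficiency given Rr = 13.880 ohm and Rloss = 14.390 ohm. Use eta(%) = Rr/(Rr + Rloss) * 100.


eta = 13.880 / (13.880 + 14.390) * 100 = 49.10%

49.10%


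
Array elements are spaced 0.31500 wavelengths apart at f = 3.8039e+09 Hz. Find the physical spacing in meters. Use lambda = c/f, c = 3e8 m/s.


lambda = c / f = 3.0000e+08 / 3.8039e+09 = 0.07886643 m
d = 0.31500 * 0.07886643 = 0.02484 m

0.02484 m
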